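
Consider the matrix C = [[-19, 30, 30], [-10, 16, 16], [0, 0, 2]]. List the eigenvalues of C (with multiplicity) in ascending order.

-4, 1, 2

Characteristic polynomial: p(μ) = μ^3 + μ^2 - 10μ + 8 = (μ - 2)(μ - 1)(μ + 4).
Roots (with multiplicity): -4, 1, 2.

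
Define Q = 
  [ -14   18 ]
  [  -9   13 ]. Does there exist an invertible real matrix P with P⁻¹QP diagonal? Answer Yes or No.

Characteristic polynomial: p(λ) = λ^2 + λ - 20 = (λ - 4)(λ + 5).
All 2 eigenvalues are distinct, so Q is diagonalizable.

Yes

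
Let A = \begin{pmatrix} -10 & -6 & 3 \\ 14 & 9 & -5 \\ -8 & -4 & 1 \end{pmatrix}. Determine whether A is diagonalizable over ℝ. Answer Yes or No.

No

Characteristic polynomial: p(s) = s^3 - 3s - 2 = (s - 2)(s + 1)^2.
s = -1 has algebraic multiplicity 2; rank(A + 1I) = 2, so geometric multiplicity = 1.
Geometric multiplicity < algebraic multiplicity, so A is not diagonalizable.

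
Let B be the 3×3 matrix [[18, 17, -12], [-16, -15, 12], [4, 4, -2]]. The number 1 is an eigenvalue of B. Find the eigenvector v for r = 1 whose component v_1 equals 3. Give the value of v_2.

-3

B − 1I = [[17, 17, -12], [-16, -16, 12], [4, 4, -3]].
Solving (B − 1I)v = 0 gives the eigenspace spanned by (3, -3, 0).
With v_1 = 3, v = (3, -3, 0), so v_2 = -3.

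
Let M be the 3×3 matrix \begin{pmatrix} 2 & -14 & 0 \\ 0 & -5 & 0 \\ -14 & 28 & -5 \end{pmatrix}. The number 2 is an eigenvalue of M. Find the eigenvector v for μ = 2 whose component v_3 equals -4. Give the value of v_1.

M − 2I = [[0, -14, 0], [0, -7, 0], [-14, 28, -7]].
Solving (M − 2I)v = 0 gives the eigenspace spanned by (2, 0, -4).
With v_3 = -4, v = (2, 0, -4), so v_1 = 2.

2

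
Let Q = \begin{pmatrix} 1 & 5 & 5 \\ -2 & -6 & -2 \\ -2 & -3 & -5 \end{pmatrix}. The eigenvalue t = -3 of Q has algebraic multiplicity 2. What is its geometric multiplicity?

1

Q + 3I = [[4, 5, 5], [-2, -3, -2], [-2, -3, -2]].
This matrix has rank 2, so its null space has dimension 3 − 2 = 1.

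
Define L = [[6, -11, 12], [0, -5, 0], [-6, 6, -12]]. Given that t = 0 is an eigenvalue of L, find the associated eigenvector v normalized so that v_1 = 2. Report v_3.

L = [[6, -11, 12], [0, -5, 0], [-6, 6, -12]].
Solving (L)v = 0 gives the eigenspace spanned by (2, 0, -1).
With v_1 = 2, v = (2, 0, -1), so v_3 = -1.

-1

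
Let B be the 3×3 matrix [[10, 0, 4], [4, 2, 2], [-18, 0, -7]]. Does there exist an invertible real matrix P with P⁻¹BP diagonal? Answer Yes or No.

Yes

Characteristic polynomial: p(μ) = μ^3 - 5μ^2 + 8μ - 4 = (μ - 2)^2(μ - 1).
μ = 2 has algebraic multiplicity 2; rank(B − 2I) = 1, so geometric multiplicity = 2.
Every eigenvalue has geometric = algebraic multiplicity, so B is diagonalizable.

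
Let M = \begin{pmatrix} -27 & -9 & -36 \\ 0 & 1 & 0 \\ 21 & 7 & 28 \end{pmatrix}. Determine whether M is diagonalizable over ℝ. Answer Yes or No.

Characteristic polynomial: p(μ) = μ^3 - 2μ^2 + μ = μ(μ - 1)^2.
μ = 1 has algebraic multiplicity 2; rank(M − 1I) = 2, so geometric multiplicity = 1.
Geometric multiplicity < algebraic multiplicity, so M is not diagonalizable.

No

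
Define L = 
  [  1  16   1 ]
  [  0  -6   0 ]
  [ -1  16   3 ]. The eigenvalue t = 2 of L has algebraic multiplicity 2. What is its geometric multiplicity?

L − 2I = [[-1, 16, 1], [0, -8, 0], [-1, 16, 1]].
This matrix has rank 2, so its null space has dimension 3 − 2 = 1.

1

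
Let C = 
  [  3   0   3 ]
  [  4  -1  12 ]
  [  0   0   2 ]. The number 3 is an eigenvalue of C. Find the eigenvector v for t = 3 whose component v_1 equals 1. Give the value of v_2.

1

C − 3I = [[0, 0, 3], [4, -4, 12], [0, 0, -1]].
Solving (C − 3I)v = 0 gives the eigenspace spanned by (1, 1, 0).
With v_1 = 1, v = (1, 1, 0), so v_2 = 1.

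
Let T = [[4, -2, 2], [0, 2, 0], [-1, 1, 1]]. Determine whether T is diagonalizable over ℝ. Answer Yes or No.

Characteristic polynomial: p(λ) = λ^3 - 7λ^2 + 16λ - 12 = (λ - 3)(λ - 2)^2.
λ = 2 has algebraic multiplicity 2; rank(T − 2I) = 1, so geometric multiplicity = 2.
Every eigenvalue has geometric = algebraic multiplicity, so T is diagonalizable.

Yes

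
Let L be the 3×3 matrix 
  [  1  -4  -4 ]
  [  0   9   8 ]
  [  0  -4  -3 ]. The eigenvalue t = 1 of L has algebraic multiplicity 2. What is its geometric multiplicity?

L − 1I = [[0, -4, -4], [0, 8, 8], [0, -4, -4]].
This matrix has rank 1, so its null space has dimension 3 − 1 = 2.

2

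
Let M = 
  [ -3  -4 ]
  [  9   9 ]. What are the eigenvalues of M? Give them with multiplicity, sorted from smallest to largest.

Characteristic polynomial: p(r) = r^2 - 6r + 9 = (r - 3)^2.
Roots (with multiplicity): 3, 3.

3, 3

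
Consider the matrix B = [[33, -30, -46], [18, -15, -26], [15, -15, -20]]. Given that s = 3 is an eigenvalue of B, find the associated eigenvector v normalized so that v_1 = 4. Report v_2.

B − 3I = [[30, -30, -46], [18, -18, -26], [15, -15, -23]].
Solving (B − 3I)v = 0 gives the eigenspace spanned by (4, 4, 0).
With v_1 = 4, v = (4, 4, 0), so v_2 = 4.

4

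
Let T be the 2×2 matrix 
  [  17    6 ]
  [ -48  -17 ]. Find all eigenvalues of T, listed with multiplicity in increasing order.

Characteristic polynomial: p(s) = s^2 - 1 = (s - 1)(s + 1).
Roots (with multiplicity): -1, 1.

-1, 1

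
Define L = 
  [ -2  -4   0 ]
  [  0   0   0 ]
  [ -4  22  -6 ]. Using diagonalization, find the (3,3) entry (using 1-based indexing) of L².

Characteristic polynomial: λ^3 + 8λ^2 + 12λ = λ(λ + 2)(λ + 6), so the eigenvalues are -6, -2, 0.
λ=-2: eigenvector (1, 0, -1).
λ=0: eigenvector (-2, 1, 5).
λ=-6: eigenvector (0, 0, 1).
P = [[1, -2, 0], [0, 1, 0], [-1, 5, 1]], D = diag(-2, 0, -6), P⁻¹ = [[1, 2, 0], [0, 1, 0], [1, -3, 1]].
L² = P·diag(4, 0, 36)·P⁻¹ = [[4, 8, 0], [0, 0, 0], [32, -116, 36]].
The requested entry is 36.

36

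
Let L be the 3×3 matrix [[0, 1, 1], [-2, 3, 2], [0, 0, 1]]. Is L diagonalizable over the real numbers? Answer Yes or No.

Characteristic polynomial: p(μ) = μ^3 - 4μ^2 + 5μ - 2 = (μ - 2)(μ - 1)^2.
μ = 1 has algebraic multiplicity 2; rank(L − 1I) = 1, so geometric multiplicity = 2.
Every eigenvalue has geometric = algebraic multiplicity, so L is diagonalizable.

Yes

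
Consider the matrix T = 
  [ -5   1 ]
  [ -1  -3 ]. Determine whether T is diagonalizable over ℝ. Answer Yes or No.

Characteristic polynomial: p(μ) = μ^2 + 8μ + 16 = (μ + 4)^2.
μ = -4 has algebraic multiplicity 2; rank(T + 4I) = 1, so geometric multiplicity = 1.
Geometric multiplicity < algebraic multiplicity, so T is not diagonalizable.

No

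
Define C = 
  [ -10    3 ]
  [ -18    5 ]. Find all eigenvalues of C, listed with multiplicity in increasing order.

Characteristic polynomial: p(μ) = μ^2 + 5μ + 4 = (μ + 1)(μ + 4).
Roots (with multiplicity): -4, -1.

-4, -1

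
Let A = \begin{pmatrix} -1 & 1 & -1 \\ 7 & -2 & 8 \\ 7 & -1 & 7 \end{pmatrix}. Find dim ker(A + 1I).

1

A + 1I = [[0, 1, -1], [7, -1, 8], [7, -1, 8]].
This matrix has rank 2, so its null space has dimension 3 − 2 = 1.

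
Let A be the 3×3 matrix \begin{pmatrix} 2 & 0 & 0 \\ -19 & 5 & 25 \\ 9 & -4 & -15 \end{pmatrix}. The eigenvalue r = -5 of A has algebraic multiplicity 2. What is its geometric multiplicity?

A + 5I = [[7, 0, 0], [-19, 10, 25], [9, -4, -10]].
This matrix has rank 2, so its null space has dimension 3 − 2 = 1.

1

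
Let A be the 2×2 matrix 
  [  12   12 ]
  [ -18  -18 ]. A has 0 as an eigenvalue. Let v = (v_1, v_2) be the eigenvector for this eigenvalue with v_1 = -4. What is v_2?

A = [[12, 12], [-18, -18]].
Solving (A)v = 0 gives the eigenspace spanned by (-4, 4).
With v_1 = -4, v = (-4, 4), so v_2 = 4.

4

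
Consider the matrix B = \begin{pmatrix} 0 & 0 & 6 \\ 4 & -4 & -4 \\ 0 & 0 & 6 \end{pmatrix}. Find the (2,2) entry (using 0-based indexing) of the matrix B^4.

Characteristic polynomial: r^3 - 2r^2 - 24r = r(r - 6)(r + 4), so the eigenvalues are -4, 0, 6.
r=0: eigenvector (1, 1, 0).
r=-4: eigenvector (0, 1, 0).
r=6: eigenvector (1, 0, 1).
P = [[1, 0, 1], [1, 1, 0], [0, 0, 1]], D = diag(0, -4, 6), P⁻¹ = [[1, 0, -1], [-1, 1, 1], [0, 0, 1]].
B⁴ = P·diag(0, 256, 1296)·P⁻¹ = [[0, 0, 1296], [-256, 256, 256], [0, 0, 1296]].
The requested entry is 1296.

1296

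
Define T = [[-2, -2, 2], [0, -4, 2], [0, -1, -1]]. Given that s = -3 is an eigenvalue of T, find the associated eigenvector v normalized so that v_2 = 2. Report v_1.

T + 3I = [[1, -2, 2], [0, -1, 2], [0, -1, 2]].
Solving (T + 3I)v = 0 gives the eigenspace spanned by (2, 2, 1).
With v_2 = 2, v = (2, 2, 1), so v_1 = 2.

2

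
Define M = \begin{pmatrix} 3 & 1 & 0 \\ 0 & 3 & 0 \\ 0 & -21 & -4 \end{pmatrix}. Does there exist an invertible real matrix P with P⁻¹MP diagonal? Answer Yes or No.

No

Characteristic polynomial: p(r) = r^3 - 2r^2 - 15r + 36 = (r - 3)^2(r + 4).
r = 3 has algebraic multiplicity 2; rank(M − 3I) = 2, so geometric multiplicity = 1.
Geometric multiplicity < algebraic multiplicity, so M is not diagonalizable.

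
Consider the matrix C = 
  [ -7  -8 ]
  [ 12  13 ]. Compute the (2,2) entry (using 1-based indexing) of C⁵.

9373

Characteristic polynomial: λ^2 - 6λ + 5 = (λ - 5)(λ - 1), so the eigenvalues are 1, 5.
λ=1: eigenvector (1, -1).
λ=5: eigenvector (-2, 3).
P = [[1, -2], [-1, 3]], D = diag(1, 5), P⁻¹ = [[3, 2], [1, 1]].
C⁵ = P·diag(1, 3125)·P⁻¹ = [[-6247, -6248], [9372, 9373]].
The requested entry is 9373.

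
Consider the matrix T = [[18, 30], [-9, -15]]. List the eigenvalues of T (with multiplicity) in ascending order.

Characteristic polynomial: p(r) = r^2 - 3r = r(r - 3).
Roots (with multiplicity): 0, 3.

0, 3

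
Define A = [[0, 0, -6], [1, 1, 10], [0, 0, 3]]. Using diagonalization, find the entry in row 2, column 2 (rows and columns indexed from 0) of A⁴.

Characteristic polynomial: r^3 - 4r^2 + 3r = r(r - 3)(r - 1), so the eigenvalues are 0, 1, 3.
r=0: eigenvector (1, -1, 0).
r=1: eigenvector (0, 1, 0).
r=3: eigenvector (-2, 4, 1).
P = [[1, 0, -2], [-1, 1, 4], [0, 0, 1]], D = diag(0, 1, 3), P⁻¹ = [[1, 0, 2], [1, 1, -2], [0, 0, 1]].
A⁴ = P·diag(0, 1, 81)·P⁻¹ = [[0, 0, -162], [1, 1, 322], [0, 0, 81]].
The requested entry is 81.

81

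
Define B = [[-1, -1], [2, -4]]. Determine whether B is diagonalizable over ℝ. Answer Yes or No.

Yes

Characteristic polynomial: p(s) = s^2 + 5s + 6 = (s + 2)(s + 3).
All 2 eigenvalues are distinct, so B is diagonalizable.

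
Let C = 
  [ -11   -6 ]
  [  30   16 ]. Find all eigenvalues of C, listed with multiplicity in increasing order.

Characteristic polynomial: p(t) = t^2 - 5t + 4 = (t - 4)(t - 1).
Roots (with multiplicity): 1, 4.

1, 4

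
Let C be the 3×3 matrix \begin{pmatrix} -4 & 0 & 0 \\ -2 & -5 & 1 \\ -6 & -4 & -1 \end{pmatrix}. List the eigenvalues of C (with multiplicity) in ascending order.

Characteristic polynomial: p(s) = s^3 + 10s^2 + 33s + 36 = (s + 3)^2(s + 4).
Roots (with multiplicity): -4, -3, -3.

-4, -3, -3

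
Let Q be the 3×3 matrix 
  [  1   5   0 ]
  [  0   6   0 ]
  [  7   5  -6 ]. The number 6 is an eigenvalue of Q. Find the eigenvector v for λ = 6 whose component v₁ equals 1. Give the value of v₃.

1

Q − 6I = [[-5, 5, 0], [0, 0, 0], [7, 5, -12]].
Solving (Q − 6I)v = 0 gives the eigenspace spanned by (1, 1, 1).
With v₁ = 1, v = (1, 1, 1), so v₃ = 1.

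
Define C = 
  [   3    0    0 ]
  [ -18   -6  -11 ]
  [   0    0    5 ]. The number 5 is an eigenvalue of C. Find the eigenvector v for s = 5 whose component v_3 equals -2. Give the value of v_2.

C − 5I = [[-2, 0, 0], [-18, -11, -11], [0, 0, 0]].
Solving (C − 5I)v = 0 gives the eigenspace spanned by (0, 2, -2).
With v_3 = -2, v = (0, 2, -2), so v_2 = 2.

2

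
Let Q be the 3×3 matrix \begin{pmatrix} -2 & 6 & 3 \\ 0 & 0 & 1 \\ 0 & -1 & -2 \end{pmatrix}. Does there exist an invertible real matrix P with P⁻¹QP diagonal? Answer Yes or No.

Characteristic polynomial: p(r) = r^3 + 4r^2 + 5r + 2 = (r + 1)^2(r + 2).
r = -1 has algebraic multiplicity 2; rank(Q + 1I) = 2, so geometric multiplicity = 1.
Geometric multiplicity < algebraic multiplicity, so Q is not diagonalizable.

No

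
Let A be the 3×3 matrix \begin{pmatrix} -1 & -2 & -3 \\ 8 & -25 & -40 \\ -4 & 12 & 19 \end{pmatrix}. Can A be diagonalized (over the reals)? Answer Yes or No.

No

Characteristic polynomial: p(r) = r^3 + 7r^2 + 15r + 9 = (r + 1)(r + 3)^2.
r = -3 has algebraic multiplicity 2; rank(A + 3I) = 2, so geometric multiplicity = 1.
Geometric multiplicity < algebraic multiplicity, so A is not diagonalizable.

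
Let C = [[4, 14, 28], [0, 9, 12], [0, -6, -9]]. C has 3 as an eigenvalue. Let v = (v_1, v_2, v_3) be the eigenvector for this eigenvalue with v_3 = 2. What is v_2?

-4

C − 3I = [[1, 14, 28], [0, 6, 12], [0, -6, -12]].
Solving (C − 3I)v = 0 gives the eigenspace spanned by (0, -4, 2).
With v_3 = 2, v = (0, -4, 2), so v_2 = -4.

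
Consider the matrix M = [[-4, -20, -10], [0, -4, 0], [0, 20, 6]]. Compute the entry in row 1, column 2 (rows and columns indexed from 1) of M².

Characteristic polynomial: t^3 + 2t^2 - 32t - 96 = (t - 6)(t + 4)^2, so the eigenvalues are -4, -4, 6.
t=-4: eigenvector (1, 0, 0).
t=6: eigenvector (-1, 0, 1).
t=-4: eigenvector (1, 1, -2).
P = [[1, -1, 1], [0, 0, 1], [0, 1, -2]], D = diag(-4, 6, -4), P⁻¹ = [[1, 1, 1], [0, 2, 1], [0, 1, 0]].
M² = P·diag(16, 36, 16)·P⁻¹ = [[16, -40, -20], [0, 16, 0], [0, 40, 36]].
The requested entry is -40.

-40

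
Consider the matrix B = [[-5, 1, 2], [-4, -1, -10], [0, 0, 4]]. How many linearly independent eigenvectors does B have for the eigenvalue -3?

B + 3I = [[-2, 1, 2], [-4, 2, -10], [0, 0, 7]].
This matrix has rank 2, so its null space has dimension 3 − 2 = 1.

1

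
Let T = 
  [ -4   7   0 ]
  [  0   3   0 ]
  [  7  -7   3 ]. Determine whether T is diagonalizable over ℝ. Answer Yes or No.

Characteristic polynomial: p(s) = s^3 - 2s^2 - 15s + 36 = (s - 3)^2(s + 4).
s = 3 has algebraic multiplicity 2; rank(T − 3I) = 1, so geometric multiplicity = 2.
Every eigenvalue has geometric = algebraic multiplicity, so T is diagonalizable.

Yes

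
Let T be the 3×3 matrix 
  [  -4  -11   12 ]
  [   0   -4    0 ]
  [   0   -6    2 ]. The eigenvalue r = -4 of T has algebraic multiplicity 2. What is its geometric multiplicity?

T + 4I = [[0, -11, 12], [0, 0, 0], [0, -6, 6]].
This matrix has rank 2, so its null space has dimension 3 − 2 = 1.

1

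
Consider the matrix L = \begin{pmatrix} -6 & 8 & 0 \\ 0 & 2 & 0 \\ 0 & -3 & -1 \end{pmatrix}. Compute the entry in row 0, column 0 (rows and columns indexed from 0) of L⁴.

1296

Characteristic polynomial: s^3 + 5s^2 - 8s - 12 = (s - 2)(s + 1)(s + 6), so the eigenvalues are -6, -1, 2.
s=-6: eigenvector (1, 0, 0).
s=-1: eigenvector (0, 0, 1).
s=2: eigenvector (-1, -1, 1).
P = [[1, 0, -1], [0, 0, -1], [0, 1, 1]], D = diag(-6, -1, 2), P⁻¹ = [[1, -1, 0], [0, 1, 1], [0, -1, 0]].
L⁴ = P·diag(1296, 1, 16)·P⁻¹ = [[1296, -1280, 0], [0, 16, 0], [0, -15, 1]].
The requested entry is 1296.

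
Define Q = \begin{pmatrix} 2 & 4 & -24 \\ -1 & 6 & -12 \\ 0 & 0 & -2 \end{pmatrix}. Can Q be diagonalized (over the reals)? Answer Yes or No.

No

Characteristic polynomial: p(λ) = λ^3 - 6λ^2 + 32 = (λ - 4)^2(λ + 2).
λ = 4 has algebraic multiplicity 2; rank(Q − 4I) = 2, so geometric multiplicity = 1.
Geometric multiplicity < algebraic multiplicity, so Q is not diagonalizable.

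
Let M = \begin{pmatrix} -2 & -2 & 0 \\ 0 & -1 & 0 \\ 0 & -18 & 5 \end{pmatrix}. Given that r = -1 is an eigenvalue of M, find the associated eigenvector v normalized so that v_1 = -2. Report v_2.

1

M + 1I = [[-1, -2, 0], [0, 0, 0], [0, -18, 6]].
Solving (M + 1I)v = 0 gives the eigenspace spanned by (-2, 1, 3).
With v_1 = -2, v = (-2, 1, 3), so v_2 = 1.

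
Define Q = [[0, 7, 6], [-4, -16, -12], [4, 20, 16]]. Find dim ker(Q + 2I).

1

Q + 2I = [[2, 7, 6], [-4, -14, -12], [4, 20, 18]].
This matrix has rank 2, so its null space has dimension 3 − 2 = 1.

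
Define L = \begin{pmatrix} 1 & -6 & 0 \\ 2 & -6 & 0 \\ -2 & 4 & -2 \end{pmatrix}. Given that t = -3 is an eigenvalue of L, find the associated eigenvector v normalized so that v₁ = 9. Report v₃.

L + 3I = [[4, -6, 0], [2, -3, 0], [-2, 4, 1]].
Solving (L + 3I)v = 0 gives the eigenspace spanned by (9, 6, -6).
With v₁ = 9, v = (9, 6, -6), so v₃ = -6.

-6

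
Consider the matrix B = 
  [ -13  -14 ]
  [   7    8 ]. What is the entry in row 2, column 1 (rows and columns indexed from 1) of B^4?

Characteristic polynomial: r^2 + 5r - 6 = (r - 1)(r + 6), so the eigenvalues are -6, 1.
r=-6: eigenvector (-2, 1).
r=1: eigenvector (1, -1).
P = [[-2, 1], [1, -1]], D = diag(-6, 1), P⁻¹ = [[-1, -1], [-1, -2]].
B⁴ = P·diag(1296, 1)·P⁻¹ = [[2591, 2590], [-1295, -1294]].
The requested entry is -1295.

-1295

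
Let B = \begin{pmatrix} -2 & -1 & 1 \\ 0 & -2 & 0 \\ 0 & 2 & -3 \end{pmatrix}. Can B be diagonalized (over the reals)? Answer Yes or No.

Characteristic polynomial: p(μ) = μ^3 + 7μ^2 + 16μ + 12 = (μ + 2)^2(μ + 3).
μ = -2 has algebraic multiplicity 2; rank(B + 2I) = 2, so geometric multiplicity = 1.
Geometric multiplicity < algebraic multiplicity, so B is not diagonalizable.

No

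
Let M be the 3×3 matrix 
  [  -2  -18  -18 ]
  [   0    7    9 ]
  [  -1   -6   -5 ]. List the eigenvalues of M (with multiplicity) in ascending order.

-2, 1, 1

Characteristic polynomial: p(λ) = λ^3 - 3λ + 2 = (λ - 1)^2(λ + 2).
Roots (with multiplicity): -2, 1, 1.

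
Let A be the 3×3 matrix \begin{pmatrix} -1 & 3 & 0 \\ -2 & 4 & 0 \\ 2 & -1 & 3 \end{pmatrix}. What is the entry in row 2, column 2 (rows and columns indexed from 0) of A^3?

27

Characteristic polynomial: λ^3 - 6λ^2 + 11λ - 6 = (λ - 3)(λ - 2)(λ - 1), so the eigenvalues are 1, 2, 3.
λ=1: eigenvector (3, 2, -2).
λ=2: eigenvector (1, 1, -1).
λ=3: eigenvector (0, 0, 1).
P = [[3, 1, 0], [2, 1, 0], [-2, -1, 1]], D = diag(1, 2, 3), P⁻¹ = [[1, -1, 0], [-2, 3, 0], [0, 1, 1]].
A³ = P·diag(1, 8, 27)·P⁻¹ = [[-13, 21, 0], [-14, 22, 0], [14, 5, 27]].
The requested entry is 27.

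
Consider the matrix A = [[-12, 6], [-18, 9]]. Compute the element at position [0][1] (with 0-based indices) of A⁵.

486

Characteristic polynomial: μ^2 + 3μ = μ(μ + 3), so the eigenvalues are -3, 0.
μ=0: eigenvector (1, 2).
μ=-3: eigenvector (-2, -3).
P = [[1, -2], [2, -3]], D = diag(0, -3), P⁻¹ = [[-3, 2], [-2, 1]].
A⁵ = P·diag(0, -243)·P⁻¹ = [[-972, 486], [-1458, 729]].
The requested entry is 486.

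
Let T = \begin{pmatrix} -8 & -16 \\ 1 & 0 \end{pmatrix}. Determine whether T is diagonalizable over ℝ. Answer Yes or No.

Characteristic polynomial: p(μ) = μ^2 + 8μ + 16 = (μ + 4)^2.
μ = -4 has algebraic multiplicity 2; rank(T + 4I) = 1, so geometric multiplicity = 1.
Geometric multiplicity < algebraic multiplicity, so T is not diagonalizable.

No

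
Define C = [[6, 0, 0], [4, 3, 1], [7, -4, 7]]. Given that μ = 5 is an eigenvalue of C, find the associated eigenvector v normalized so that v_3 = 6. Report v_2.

C − 5I = [[1, 0, 0], [4, -2, 1], [7, -4, 2]].
Solving (C − 5I)v = 0 gives the eigenspace spanned by (0, 3, 6).
With v_3 = 6, v = (0, 3, 6), so v_2 = 3.

3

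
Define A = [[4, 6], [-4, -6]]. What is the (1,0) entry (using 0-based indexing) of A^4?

32

Characteristic polynomial: μ^2 + 2μ = μ(μ + 2), so the eigenvalues are -2, 0.
μ=0: eigenvector (3, -2).
μ=-2: eigenvector (1, -1).
P = [[3, 1], [-2, -1]], D = diag(0, -2), P⁻¹ = [[1, 1], [-2, -3]].
A⁴ = P·diag(0, 16)·P⁻¹ = [[-32, -48], [32, 48]].
The requested entry is 32.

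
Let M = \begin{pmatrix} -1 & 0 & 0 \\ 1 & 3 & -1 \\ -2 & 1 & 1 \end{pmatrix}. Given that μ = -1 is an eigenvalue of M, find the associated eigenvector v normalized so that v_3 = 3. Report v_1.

3

M + 1I = [[0, 0, 0], [1, 4, -1], [-2, 1, 2]].
Solving (M + 1I)v = 0 gives the eigenspace spanned by (3, 0, 3).
With v_3 = 3, v = (3, 0, 3), so v_1 = 3.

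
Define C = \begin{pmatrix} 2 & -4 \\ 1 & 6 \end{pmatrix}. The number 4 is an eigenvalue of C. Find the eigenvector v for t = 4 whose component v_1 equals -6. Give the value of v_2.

C − 4I = [[-2, -4], [1, 2]].
Solving (C − 4I)v = 0 gives the eigenspace spanned by (-6, 3).
With v_1 = -6, v = (-6, 3), so v_2 = 3.

3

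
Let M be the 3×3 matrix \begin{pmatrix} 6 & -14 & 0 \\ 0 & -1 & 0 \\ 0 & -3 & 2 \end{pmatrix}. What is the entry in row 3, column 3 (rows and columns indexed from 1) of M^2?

4

Characteristic polynomial: t^3 - 7t^2 + 4t + 12 = (t - 6)(t - 2)(t + 1), so the eigenvalues are -1, 2, 6.
t=6: eigenvector (1, 0, 0).
t=-1: eigenvector (2, 1, 1).
t=2: eigenvector (0, 0, -1).
P = [[1, 2, 0], [0, 1, 0], [0, 1, -1]], D = diag(6, -1, 2), P⁻¹ = [[1, -2, 0], [0, 1, 0], [0, 1, -1]].
M² = P·diag(36, 1, 4)·P⁻¹ = [[36, -70, 0], [0, 1, 0], [0, -3, 4]].
The requested entry is 4.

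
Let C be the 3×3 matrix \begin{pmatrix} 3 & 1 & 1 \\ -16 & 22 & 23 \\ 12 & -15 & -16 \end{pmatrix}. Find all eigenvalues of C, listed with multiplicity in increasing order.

Characteristic polynomial: p(μ) = μ^3 - 9μ^2 + 15μ + 25 = (μ - 5)^2(μ + 1).
Roots (with multiplicity): -1, 5, 5.

-1, 5, 5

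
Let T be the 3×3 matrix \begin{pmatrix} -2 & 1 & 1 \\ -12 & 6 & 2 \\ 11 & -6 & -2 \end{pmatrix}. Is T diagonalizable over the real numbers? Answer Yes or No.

Characteristic polynomial: p(r) = r^3 - 2r^2 - 7r - 4 = (r - 4)(r + 1)^2.
r = -1 has algebraic multiplicity 2; rank(T + 1I) = 2, so geometric multiplicity = 1.
Geometric multiplicity < algebraic multiplicity, so T is not diagonalizable.

No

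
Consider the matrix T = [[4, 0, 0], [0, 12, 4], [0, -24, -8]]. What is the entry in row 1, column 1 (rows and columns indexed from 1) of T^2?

16

Characteristic polynomial: λ^3 - 8λ^2 + 16λ = λ(λ - 4)^2, so the eigenvalues are 0, 4, 4.
λ=4: eigenvector (-1, 1, -2).
λ=0: eigenvector (0, 1, -3).
λ=4: eigenvector (1, 0, 0).
P = [[-1, 0, 1], [1, 1, 0], [-2, -3, 0]], D = diag(4, 0, 4), P⁻¹ = [[0, 3, 1], [0, -2, -1], [1, 3, 1]].
T² = P·diag(16, 0, 16)·P⁻¹ = [[16, 0, 0], [0, 48, 16], [0, -96, -32]].
The requested entry is 16.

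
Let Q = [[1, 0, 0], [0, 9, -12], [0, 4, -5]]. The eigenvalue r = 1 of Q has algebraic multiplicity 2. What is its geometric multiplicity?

2

Q − 1I = [[0, 0, 0], [0, 8, -12], [0, 4, -6]].
This matrix has rank 1, so its null space has dimension 3 − 1 = 2.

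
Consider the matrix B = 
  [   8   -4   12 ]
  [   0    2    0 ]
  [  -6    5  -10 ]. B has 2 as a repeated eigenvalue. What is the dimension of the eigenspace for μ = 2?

B − 2I = [[6, -4, 12], [0, 0, 0], [-6, 5, -12]].
This matrix has rank 2, so its null space has dimension 3 − 2 = 1.

1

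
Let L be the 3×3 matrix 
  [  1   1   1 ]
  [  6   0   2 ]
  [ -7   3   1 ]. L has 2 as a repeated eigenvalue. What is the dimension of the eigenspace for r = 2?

1

L − 2I = [[-1, 1, 1], [6, -2, 2], [-7, 3, -1]].
This matrix has rank 2, so its null space has dimension 3 − 2 = 1.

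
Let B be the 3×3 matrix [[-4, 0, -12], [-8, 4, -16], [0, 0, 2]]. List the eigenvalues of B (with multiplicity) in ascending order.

-4, 2, 4

Characteristic polynomial: p(μ) = μ^3 - 2μ^2 - 16μ + 32 = (μ - 4)(μ - 2)(μ + 4).
Roots (with multiplicity): -4, 2, 4.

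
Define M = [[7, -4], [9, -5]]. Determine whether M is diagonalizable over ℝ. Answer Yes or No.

Characteristic polynomial: p(s) = s^2 - 2s + 1 = (s - 1)^2.
s = 1 has algebraic multiplicity 2; rank(M − 1I) = 1, so geometric multiplicity = 1.
Geometric multiplicity < algebraic multiplicity, so M is not diagonalizable.

No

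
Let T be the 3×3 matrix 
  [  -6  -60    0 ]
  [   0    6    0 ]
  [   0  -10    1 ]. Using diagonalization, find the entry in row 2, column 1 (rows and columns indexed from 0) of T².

-70

Characteristic polynomial: μ^3 - μ^2 - 36μ + 36 = (μ - 6)(μ - 1)(μ + 6), so the eigenvalues are -6, 1, 6.
μ=-6: eigenvector (1, 0, 0).
μ=6: eigenvector (-5, 1, -2).
μ=1: eigenvector (0, 0, 1).
P = [[1, -5, 0], [0, 1, 0], [0, -2, 1]], D = diag(-6, 6, 1), P⁻¹ = [[1, 5, 0], [0, 1, 0], [0, 2, 1]].
T² = P·diag(36, 36, 1)·P⁻¹ = [[36, 0, 0], [0, 36, 0], [0, -70, 1]].
The requested entry is -70.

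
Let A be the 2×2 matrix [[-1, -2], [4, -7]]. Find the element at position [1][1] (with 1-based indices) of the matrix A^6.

-14167

Characteristic polynomial: λ^2 + 8λ + 15 = (λ + 3)(λ + 5), so the eigenvalues are -5, -3.
λ=-5: eigenvector (-1, -2).
λ=-3: eigenvector (1, 1).
P = [[-1, 1], [-2, 1]], D = diag(-5, -3), P⁻¹ = [[1, -1], [2, -1]].
A⁶ = P·diag(15625, 729)·P⁻¹ = [[-14167, 14896], [-29792, 30521]].
The requested entry is -14167.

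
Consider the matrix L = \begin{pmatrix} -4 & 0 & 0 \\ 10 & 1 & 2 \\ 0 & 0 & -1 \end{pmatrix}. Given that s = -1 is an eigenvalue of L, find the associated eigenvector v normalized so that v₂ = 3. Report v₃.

L + 1I = [[-3, 0, 0], [10, 2, 2], [0, 0, 0]].
Solving (L + 1I)v = 0 gives the eigenspace spanned by (0, 3, -3).
With v₂ = 3, v = (0, 3, -3), so v₃ = -3.

-3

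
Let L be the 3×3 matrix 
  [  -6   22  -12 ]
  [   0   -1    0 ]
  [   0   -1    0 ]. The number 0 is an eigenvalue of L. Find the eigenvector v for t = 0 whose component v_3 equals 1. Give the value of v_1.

L = [[-6, 22, -12], [0, -1, 0], [0, -1, 0]].
Solving (L)v = 0 gives the eigenspace spanned by (-2, 0, 1).
With v_3 = 1, v = (-2, 0, 1), so v_1 = -2.

-2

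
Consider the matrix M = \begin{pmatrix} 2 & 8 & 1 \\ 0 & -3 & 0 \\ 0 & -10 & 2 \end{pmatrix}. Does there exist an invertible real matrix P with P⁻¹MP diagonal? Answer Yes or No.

Characteristic polynomial: p(r) = r^3 - r^2 - 8r + 12 = (r - 2)^2(r + 3).
r = 2 has algebraic multiplicity 2; rank(M − 2I) = 2, so geometric multiplicity = 1.
Geometric multiplicity < algebraic multiplicity, so M is not diagonalizable.

No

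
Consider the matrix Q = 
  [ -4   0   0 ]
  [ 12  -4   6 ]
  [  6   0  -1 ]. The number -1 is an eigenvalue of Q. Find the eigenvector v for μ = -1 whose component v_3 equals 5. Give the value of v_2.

10

Q + 1I = [[-3, 0, 0], [12, -3, 6], [6, 0, 0]].
Solving (Q + 1I)v = 0 gives the eigenspace spanned by (0, 10, 5).
With v_3 = 5, v = (0, 10, 5), so v_2 = 10.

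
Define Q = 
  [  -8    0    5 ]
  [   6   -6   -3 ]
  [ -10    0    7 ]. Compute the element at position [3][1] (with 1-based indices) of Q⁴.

Characteristic polynomial: r^3 + 7r^2 - 36 = (r - 2)(r + 3)(r + 6), so the eigenvalues are -6, -3, 2.
r=2: eigenvector (-1, 0, -2).
r=-6: eigenvector (0, 1, 0).
r=-3: eigenvector (1, 1, 1).
P = [[-1, 0, 1], [0, 1, 1], [-2, 0, 1]], D = diag(2, -6, -3), P⁻¹ = [[1, 0, -1], [-2, 1, 1], [2, 0, -1]].
Q⁴ = P·diag(16, 1296, 81)·P⁻¹ = [[146, 0, -65], [-2430, 1296, 1215], [130, 0, -49]].
The requested entry is 130.

130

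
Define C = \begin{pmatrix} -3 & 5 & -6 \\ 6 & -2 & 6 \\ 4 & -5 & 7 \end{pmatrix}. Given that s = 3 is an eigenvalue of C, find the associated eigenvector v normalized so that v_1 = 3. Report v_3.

-3

C − 3I = [[-6, 5, -6], [6, -5, 6], [4, -5, 4]].
Solving (C − 3I)v = 0 gives the eigenspace spanned by (3, 0, -3).
With v_1 = 3, v = (3, 0, -3), so v_3 = -3.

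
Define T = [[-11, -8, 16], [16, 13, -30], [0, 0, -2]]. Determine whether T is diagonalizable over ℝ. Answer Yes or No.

Yes

Characteristic polynomial: p(s) = s^3 - 19s - 30 = (s - 5)(s + 2)(s + 3).
All 3 eigenvalues are distinct, so T is diagonalizable.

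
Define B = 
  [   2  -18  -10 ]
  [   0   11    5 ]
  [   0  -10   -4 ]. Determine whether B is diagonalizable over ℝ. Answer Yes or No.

Yes

Characteristic polynomial: p(r) = r^3 - 9r^2 + 20r - 12 = (r - 6)(r - 2)(r - 1).
All 3 eigenvalues are distinct, so B is diagonalizable.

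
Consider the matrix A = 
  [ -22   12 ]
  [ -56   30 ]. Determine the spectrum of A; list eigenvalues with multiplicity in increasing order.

Characteristic polynomial: p(s) = s^2 - 8s + 12 = (s - 6)(s - 2).
Roots (with multiplicity): 2, 6.

2, 6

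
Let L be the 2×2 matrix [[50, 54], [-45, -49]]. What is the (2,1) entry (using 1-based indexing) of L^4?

Characteristic polynomial: r^2 - r - 20 = (r - 5)(r + 4), so the eigenvalues are -4, 5.
r=5: eigenvector (6, -5).
r=-4: eigenvector (-1, 1).
P = [[6, -1], [-5, 1]], D = diag(5, -4), P⁻¹ = [[1, 1], [5, 6]].
L⁴ = P·diag(625, 256)·P⁻¹ = [[2470, 2214], [-1845, -1589]].
The requested entry is -1845.

-1845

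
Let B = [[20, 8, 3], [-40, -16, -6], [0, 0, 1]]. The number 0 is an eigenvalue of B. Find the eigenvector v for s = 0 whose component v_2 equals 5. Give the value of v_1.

B = [[20, 8, 3], [-40, -16, -6], [0, 0, 1]].
Solving (B)v = 0 gives the eigenspace spanned by (-2, 5, 0).
With v_2 = 5, v = (-2, 5, 0), so v_1 = -2.

-2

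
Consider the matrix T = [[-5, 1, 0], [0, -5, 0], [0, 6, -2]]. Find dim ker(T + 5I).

T + 5I = [[0, 1, 0], [0, 0, 0], [0, 6, 3]].
This matrix has rank 2, so its null space has dimension 3 − 2 = 1.

1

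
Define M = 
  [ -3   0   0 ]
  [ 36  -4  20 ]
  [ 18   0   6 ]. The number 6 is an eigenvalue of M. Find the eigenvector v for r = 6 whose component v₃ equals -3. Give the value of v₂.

-6

M − 6I = [[-9, 0, 0], [36, -10, 20], [18, 0, 0]].
Solving (M − 6I)v = 0 gives the eigenspace spanned by (0, -6, -3).
With v₃ = -3, v = (0, -6, -3), so v₂ = -6.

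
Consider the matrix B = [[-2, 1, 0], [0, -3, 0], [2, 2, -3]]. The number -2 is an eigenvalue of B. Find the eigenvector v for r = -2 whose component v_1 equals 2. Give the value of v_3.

B + 2I = [[0, 1, 0], [0, -1, 0], [2, 2, -1]].
Solving (B + 2I)v = 0 gives the eigenspace spanned by (2, 0, 4).
With v_1 = 2, v = (2, 0, 4), so v_3 = 4.

4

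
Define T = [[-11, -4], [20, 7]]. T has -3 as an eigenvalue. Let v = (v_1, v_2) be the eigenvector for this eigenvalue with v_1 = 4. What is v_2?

T + 3I = [[-8, -4], [20, 10]].
Solving (T + 3I)v = 0 gives the eigenspace spanned by (4, -8).
With v_1 = 4, v = (4, -8), so v_2 = -8.

-8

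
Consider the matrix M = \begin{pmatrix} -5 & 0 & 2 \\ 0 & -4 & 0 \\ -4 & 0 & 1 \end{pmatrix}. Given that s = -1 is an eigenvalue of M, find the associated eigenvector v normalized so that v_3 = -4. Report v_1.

M + 1I = [[-4, 0, 2], [0, -3, 0], [-4, 0, 2]].
Solving (M + 1I)v = 0 gives the eigenspace spanned by (-2, 0, -4).
With v_3 = -4, v = (-2, 0, -4), so v_1 = -2.

-2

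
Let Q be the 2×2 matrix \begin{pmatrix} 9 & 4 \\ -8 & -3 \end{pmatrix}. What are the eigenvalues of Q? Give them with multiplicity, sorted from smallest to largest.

Characteristic polynomial: p(μ) = μ^2 - 6μ + 5 = (μ - 5)(μ - 1).
Roots (with multiplicity): 1, 5.

1, 5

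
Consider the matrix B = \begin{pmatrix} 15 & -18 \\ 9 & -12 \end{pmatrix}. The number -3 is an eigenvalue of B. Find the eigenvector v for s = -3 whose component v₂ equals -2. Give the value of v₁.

-2

B + 3I = [[18, -18], [9, -9]].
Solving (B + 3I)v = 0 gives the eigenspace spanned by (-2, -2).
With v₂ = -2, v = (-2, -2), so v₁ = -2.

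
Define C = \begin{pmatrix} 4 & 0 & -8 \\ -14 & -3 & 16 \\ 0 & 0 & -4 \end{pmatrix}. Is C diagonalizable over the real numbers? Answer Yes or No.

Characteristic polynomial: p(λ) = λ^3 + 3λ^2 - 16λ - 48 = (λ - 4)(λ + 3)(λ + 4).
All 3 eigenvalues are distinct, so C is diagonalizable.

Yes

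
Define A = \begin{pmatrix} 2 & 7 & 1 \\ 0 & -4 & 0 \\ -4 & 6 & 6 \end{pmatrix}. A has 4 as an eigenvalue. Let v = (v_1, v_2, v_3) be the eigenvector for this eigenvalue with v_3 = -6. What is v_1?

A − 4I = [[-2, 7, 1], [0, -8, 0], [-4, 6, 2]].
Solving (A − 4I)v = 0 gives the eigenspace spanned by (-3, 0, -6).
With v_3 = -6, v = (-3, 0, -6), so v_1 = -3.

-3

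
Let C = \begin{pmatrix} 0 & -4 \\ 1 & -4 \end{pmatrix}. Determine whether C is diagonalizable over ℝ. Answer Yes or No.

No

Characteristic polynomial: p(s) = s^2 + 4s + 4 = (s + 2)^2.
s = -2 has algebraic multiplicity 2; rank(C + 2I) = 1, so geometric multiplicity = 1.
Geometric multiplicity < algebraic multiplicity, so C is not diagonalizable.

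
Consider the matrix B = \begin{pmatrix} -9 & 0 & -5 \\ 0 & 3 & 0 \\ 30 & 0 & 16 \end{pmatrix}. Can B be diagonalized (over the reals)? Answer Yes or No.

Yes

Characteristic polynomial: p(t) = t^3 - 10t^2 + 27t - 18 = (t - 6)(t - 3)(t - 1).
All 3 eigenvalues are distinct, so B is diagonalizable.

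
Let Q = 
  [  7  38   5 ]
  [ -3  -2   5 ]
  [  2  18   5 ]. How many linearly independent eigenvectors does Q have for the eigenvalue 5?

1

Q − 5I = [[2, 38, 5], [-3, -7, 5], [2, 18, 0]].
This matrix has rank 2, so its null space has dimension 3 − 2 = 1.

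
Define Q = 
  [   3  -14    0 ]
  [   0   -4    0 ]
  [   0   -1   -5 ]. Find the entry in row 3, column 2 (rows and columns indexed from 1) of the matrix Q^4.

Characteristic polynomial: s^3 + 6s^2 - 7s - 60 = (s - 3)(s + 4)(s + 5), so the eigenvalues are -5, -4, 3.
s=3: eigenvector (1, 0, 0).
s=-4: eigenvector (2, 1, -1).
s=-5: eigenvector (0, 0, 1).
P = [[1, 2, 0], [0, 1, 0], [0, -1, 1]], D = diag(3, -4, -5), P⁻¹ = [[1, -2, 0], [0, 1, 0], [0, 1, 1]].
Q⁴ = P·diag(81, 256, 625)·P⁻¹ = [[81, 350, 0], [0, 256, 0], [0, 369, 625]].
The requested entry is 369.

369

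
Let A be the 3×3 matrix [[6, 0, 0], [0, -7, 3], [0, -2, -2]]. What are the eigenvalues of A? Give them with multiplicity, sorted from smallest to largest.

Characteristic polynomial: p(λ) = λ^3 + 3λ^2 - 34λ - 120 = (λ - 6)(λ + 4)(λ + 5).
Roots (with multiplicity): -5, -4, 6.

-5, -4, 6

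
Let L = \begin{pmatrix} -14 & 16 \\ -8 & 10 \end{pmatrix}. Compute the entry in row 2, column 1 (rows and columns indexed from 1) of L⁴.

1280

Characteristic polynomial: μ^2 + 4μ - 12 = (μ - 2)(μ + 6), so the eigenvalues are -6, 2.
μ=2: eigenvector (1, 1).
μ=-6: eigenvector (-2, -1).
P = [[1, -2], [1, -1]], D = diag(2, -6), P⁻¹ = [[-1, 2], [-1, 1]].
L⁴ = P·diag(16, 1296)·P⁻¹ = [[2576, -2560], [1280, -1264]].
The requested entry is 1280.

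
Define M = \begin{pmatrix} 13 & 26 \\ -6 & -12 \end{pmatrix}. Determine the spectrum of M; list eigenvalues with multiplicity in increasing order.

0, 1

Characteristic polynomial: p(r) = r^2 - r = r(r - 1).
Roots (with multiplicity): 0, 1.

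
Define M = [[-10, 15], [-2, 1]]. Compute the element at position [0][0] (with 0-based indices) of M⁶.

Characteristic polynomial: μ^2 + 9μ + 20 = (μ + 4)(μ + 5), so the eigenvalues are -5, -4.
μ=-5: eigenvector (3, 1).
μ=-4: eigenvector (-5, -2).
P = [[3, -5], [1, -2]], D = diag(-5, -4), P⁻¹ = [[2, -5], [1, -3]].
M⁶ = P·diag(15625, 4096)·P⁻¹ = [[73270, -172935], [23058, -53549]].
The requested entry is 73270.

73270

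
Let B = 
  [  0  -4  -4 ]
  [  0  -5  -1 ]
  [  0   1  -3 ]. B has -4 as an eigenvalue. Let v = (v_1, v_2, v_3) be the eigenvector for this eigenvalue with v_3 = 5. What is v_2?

-5

B + 4I = [[4, -4, -4], [0, -1, -1], [0, 1, 1]].
Solving (B + 4I)v = 0 gives the eigenspace spanned by (0, -5, 5).
With v_3 = 5, v = (0, -5, 5), so v_2 = -5.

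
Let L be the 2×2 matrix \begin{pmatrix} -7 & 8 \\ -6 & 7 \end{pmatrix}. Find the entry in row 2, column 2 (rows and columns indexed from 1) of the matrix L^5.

Characteristic polynomial: λ^2 - 1 = (λ - 1)(λ + 1), so the eigenvalues are -1, 1.
λ=1: eigenvector (1, 1).
λ=-1: eigenvector (4, 3).
P = [[1, 4], [1, 3]], D = diag(1, -1), P⁻¹ = [[-3, 4], [1, -1]].
L⁵ = P·diag(1, -1)·P⁻¹ = [[-7, 8], [-6, 7]].
The requested entry is 7.

7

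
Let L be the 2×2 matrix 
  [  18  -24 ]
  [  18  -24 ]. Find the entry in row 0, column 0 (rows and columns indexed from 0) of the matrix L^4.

-3888

Characteristic polynomial: μ^2 + 6μ = μ(μ + 6), so the eigenvalues are -6, 0.
μ=0: eigenvector (4, 3).
μ=-6: eigenvector (1, 1).
P = [[4, 1], [3, 1]], D = diag(0, -6), P⁻¹ = [[1, -1], [-3, 4]].
L⁴ = P·diag(0, 1296)·P⁻¹ = [[-3888, 5184], [-3888, 5184]].
The requested entry is -3888.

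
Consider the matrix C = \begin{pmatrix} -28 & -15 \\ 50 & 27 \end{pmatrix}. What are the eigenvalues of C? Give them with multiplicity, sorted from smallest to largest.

-3, 2

Characteristic polynomial: p(r) = r^2 + r - 6 = (r - 2)(r + 3).
Roots (with multiplicity): -3, 2.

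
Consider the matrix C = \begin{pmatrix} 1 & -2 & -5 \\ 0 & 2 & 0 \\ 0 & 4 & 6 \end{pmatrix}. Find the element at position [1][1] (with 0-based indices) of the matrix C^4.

16

Characteristic polynomial: r^3 - 9r^2 + 20r - 12 = (r - 6)(r - 2)(r - 1), so the eigenvalues are 1, 2, 6.
r=1: eigenvector (1, 0, 0).
r=2: eigenvector (3, 1, -1).
r=6: eigenvector (-1, 0, 1).
P = [[1, 3, -1], [0, 1, 0], [0, -1, 1]], D = diag(1, 2, 6), P⁻¹ = [[1, -2, 1], [0, 1, 0], [0, 1, 1]].
C⁴ = P·diag(1, 16, 1296)·P⁻¹ = [[1, -1250, -1295], [0, 16, 0], [0, 1280, 1296]].
The requested entry is 16.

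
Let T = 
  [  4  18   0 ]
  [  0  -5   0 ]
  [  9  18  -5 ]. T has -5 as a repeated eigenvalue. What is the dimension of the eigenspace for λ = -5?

2

T + 5I = [[9, 18, 0], [0, 0, 0], [9, 18, 0]].
This matrix has rank 1, so its null space has dimension 3 − 1 = 2.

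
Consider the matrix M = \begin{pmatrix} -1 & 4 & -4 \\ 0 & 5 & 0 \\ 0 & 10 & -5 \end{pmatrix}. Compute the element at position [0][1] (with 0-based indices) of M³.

124

Characteristic polynomial: μ^3 + μ^2 - 25μ - 25 = (μ - 5)(μ + 1)(μ + 5), so the eigenvalues are -5, -1, 5.
μ=-1: eigenvector (1, 0, 0).
μ=5: eigenvector (0, 1, 1).
μ=-5: eigenvector (1, 0, 1).
P = [[1, 0, 1], [0, 1, 0], [0, 1, 1]], D = diag(-1, 5, -5), P⁻¹ = [[1, 1, -1], [0, 1, 0], [0, -1, 1]].
M³ = P·diag(-1, 125, -125)·P⁻¹ = [[-1, 124, -124], [0, 125, 0], [0, 250, -125]].
The requested entry is 124.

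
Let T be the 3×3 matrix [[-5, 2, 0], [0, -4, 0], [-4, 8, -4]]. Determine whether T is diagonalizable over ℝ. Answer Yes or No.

Yes

Characteristic polynomial: p(μ) = μ^3 + 13μ^2 + 56μ + 80 = (μ + 4)^2(μ + 5).
μ = -4 has algebraic multiplicity 2; rank(T + 4I) = 1, so geometric multiplicity = 2.
Every eigenvalue has geometric = algebraic multiplicity, so T is diagonalizable.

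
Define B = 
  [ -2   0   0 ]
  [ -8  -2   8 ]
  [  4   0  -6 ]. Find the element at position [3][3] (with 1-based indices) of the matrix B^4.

Characteristic polynomial: r^3 + 10r^2 + 28r + 24 = (r + 2)^2(r + 6), so the eigenvalues are -6, -2, -2.
r=-6: eigenvector (0, -2, 1).
r=-2: eigenvector (1, 1, 1).
r=-2: eigenvector (1, 0, 1).
P = [[0, 1, 1], [-2, 1, 0], [1, 1, 1]], D = diag(-6, -2, -2), P⁻¹ = [[-1, 0, 1], [-2, 1, 2], [3, -1, -2]].
B⁴ = P·diag(1296, 16, 16)·P⁻¹ = [[16, 0, 0], [2560, 16, -2560], [-1280, 0, 1296]].
The requested entry is 1296.

1296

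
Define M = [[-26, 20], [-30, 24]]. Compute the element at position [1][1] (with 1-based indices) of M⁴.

3376

Characteristic polynomial: μ^2 + 2μ - 24 = (μ - 4)(μ + 6), so the eigenvalues are -6, 4.
μ=4: eigenvector (2, 3).
μ=-6: eigenvector (1, 1).
P = [[2, 1], [3, 1]], D = diag(4, -6), P⁻¹ = [[-1, 1], [3, -2]].
M⁴ = P·diag(256, 1296)·P⁻¹ = [[3376, -2080], [3120, -1824]].
The requested entry is 3376.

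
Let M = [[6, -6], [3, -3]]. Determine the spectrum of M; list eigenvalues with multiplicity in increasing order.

0, 3

Characteristic polynomial: p(λ) = λ^2 - 3λ = λ(λ - 3).
Roots (with multiplicity): 0, 3.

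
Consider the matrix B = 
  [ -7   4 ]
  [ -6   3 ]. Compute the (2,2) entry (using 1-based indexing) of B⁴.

Characteristic polynomial: r^2 + 4r + 3 = (r + 1)(r + 3), so the eigenvalues are -3, -1.
r=-3: eigenvector (1, 1).
r=-1: eigenvector (2, 3).
P = [[1, 2], [1, 3]], D = diag(-3, -1), P⁻¹ = [[3, -2], [-1, 1]].
B⁴ = P·diag(81, 1)·P⁻¹ = [[241, -160], [240, -159]].
The requested entry is -159.

-159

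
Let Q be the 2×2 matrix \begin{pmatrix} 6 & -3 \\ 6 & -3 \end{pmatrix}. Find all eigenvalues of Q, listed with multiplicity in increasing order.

Characteristic polynomial: p(s) = s^2 - 3s = s(s - 3).
Roots (with multiplicity): 0, 3.

0, 3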